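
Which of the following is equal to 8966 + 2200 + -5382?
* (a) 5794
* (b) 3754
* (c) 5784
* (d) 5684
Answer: c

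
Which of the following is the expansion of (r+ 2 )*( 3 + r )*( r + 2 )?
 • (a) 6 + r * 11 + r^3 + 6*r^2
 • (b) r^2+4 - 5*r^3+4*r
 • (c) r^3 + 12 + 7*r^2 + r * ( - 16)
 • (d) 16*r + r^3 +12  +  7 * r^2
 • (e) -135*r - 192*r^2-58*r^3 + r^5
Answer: d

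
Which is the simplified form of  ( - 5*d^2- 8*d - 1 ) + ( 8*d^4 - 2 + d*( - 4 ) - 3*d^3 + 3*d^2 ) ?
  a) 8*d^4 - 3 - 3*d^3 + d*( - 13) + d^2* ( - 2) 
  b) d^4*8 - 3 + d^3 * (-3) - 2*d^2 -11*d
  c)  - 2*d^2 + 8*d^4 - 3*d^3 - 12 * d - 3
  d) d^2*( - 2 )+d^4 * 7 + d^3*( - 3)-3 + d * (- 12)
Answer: c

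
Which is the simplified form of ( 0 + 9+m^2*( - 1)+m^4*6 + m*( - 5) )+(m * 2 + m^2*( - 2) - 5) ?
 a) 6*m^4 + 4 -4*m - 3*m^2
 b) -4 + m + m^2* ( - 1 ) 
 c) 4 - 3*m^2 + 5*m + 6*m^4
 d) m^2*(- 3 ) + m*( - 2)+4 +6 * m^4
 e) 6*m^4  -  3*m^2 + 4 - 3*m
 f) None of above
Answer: e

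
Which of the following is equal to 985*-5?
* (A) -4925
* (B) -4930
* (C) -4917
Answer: A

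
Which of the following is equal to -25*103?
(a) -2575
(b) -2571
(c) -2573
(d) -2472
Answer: a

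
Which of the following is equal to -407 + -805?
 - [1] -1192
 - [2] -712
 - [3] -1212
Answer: 3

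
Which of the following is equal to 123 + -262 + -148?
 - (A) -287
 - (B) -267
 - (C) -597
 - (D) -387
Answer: A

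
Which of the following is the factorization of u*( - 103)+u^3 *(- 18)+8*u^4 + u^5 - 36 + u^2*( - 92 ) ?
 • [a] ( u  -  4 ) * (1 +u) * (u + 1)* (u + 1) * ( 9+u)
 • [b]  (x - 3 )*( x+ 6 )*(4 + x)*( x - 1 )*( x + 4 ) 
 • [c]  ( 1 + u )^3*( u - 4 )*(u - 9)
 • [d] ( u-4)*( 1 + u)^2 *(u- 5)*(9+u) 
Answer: a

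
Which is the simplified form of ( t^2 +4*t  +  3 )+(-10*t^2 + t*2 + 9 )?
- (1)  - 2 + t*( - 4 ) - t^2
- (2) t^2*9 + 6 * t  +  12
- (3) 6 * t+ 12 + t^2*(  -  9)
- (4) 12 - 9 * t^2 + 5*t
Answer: 3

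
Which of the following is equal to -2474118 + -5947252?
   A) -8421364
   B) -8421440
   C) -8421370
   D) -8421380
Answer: C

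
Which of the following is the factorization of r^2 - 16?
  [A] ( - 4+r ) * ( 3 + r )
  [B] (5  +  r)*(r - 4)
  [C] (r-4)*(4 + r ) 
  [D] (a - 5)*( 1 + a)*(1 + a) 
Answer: C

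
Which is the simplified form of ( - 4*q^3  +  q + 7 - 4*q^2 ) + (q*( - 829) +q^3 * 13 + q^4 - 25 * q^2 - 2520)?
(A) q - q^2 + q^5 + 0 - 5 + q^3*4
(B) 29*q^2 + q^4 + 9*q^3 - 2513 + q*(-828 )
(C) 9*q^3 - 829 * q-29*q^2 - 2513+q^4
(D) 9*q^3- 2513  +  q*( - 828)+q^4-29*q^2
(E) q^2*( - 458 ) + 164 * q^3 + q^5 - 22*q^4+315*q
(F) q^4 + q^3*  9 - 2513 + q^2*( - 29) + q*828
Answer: D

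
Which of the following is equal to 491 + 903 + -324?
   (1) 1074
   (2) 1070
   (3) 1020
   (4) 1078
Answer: 2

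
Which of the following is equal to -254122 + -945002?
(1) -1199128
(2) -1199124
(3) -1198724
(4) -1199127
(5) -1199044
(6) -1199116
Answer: 2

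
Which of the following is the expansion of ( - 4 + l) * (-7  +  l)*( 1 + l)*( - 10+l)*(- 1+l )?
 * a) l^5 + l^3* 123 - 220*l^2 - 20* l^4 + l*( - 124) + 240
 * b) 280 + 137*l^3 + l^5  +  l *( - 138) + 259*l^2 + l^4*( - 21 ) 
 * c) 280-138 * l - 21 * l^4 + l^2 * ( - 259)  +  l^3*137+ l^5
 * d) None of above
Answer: c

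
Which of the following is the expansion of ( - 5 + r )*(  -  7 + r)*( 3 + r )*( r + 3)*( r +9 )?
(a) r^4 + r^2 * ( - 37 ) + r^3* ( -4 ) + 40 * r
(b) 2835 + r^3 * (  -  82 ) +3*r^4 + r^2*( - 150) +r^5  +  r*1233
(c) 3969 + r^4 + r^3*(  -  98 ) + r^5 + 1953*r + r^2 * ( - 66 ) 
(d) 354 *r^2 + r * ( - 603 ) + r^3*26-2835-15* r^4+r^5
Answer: b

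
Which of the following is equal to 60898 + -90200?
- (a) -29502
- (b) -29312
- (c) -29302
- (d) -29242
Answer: c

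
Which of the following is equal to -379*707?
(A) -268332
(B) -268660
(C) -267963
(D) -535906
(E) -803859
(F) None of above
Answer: F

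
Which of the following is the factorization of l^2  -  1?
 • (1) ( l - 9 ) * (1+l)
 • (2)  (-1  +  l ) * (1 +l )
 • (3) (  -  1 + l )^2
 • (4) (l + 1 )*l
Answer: 2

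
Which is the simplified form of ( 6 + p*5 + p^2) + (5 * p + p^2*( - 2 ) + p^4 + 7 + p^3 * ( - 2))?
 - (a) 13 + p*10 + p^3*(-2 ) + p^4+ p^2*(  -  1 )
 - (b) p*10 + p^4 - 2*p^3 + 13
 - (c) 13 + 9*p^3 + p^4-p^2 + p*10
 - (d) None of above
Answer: a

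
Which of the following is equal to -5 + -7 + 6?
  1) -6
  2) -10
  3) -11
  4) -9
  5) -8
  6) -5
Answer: 1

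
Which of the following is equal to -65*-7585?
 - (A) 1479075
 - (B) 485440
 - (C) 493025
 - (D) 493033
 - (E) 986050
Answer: C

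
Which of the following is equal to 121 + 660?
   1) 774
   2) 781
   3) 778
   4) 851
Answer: 2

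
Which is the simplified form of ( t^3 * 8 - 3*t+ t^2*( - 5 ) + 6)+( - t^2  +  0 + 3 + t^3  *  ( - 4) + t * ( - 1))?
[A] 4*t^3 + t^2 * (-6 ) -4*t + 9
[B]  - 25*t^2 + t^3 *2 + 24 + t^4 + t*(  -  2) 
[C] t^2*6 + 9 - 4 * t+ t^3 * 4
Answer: A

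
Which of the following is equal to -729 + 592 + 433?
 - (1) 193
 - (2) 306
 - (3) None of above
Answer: 3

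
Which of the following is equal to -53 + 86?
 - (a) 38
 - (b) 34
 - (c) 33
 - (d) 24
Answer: c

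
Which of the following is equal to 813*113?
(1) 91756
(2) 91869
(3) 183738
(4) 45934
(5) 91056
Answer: 2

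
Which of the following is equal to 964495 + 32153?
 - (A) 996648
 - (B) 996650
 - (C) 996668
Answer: A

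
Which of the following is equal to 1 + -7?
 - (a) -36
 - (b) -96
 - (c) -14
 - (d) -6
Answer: d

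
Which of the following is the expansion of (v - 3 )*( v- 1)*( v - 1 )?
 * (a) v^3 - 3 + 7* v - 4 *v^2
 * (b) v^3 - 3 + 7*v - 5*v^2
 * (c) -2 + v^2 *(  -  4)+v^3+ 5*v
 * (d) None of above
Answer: b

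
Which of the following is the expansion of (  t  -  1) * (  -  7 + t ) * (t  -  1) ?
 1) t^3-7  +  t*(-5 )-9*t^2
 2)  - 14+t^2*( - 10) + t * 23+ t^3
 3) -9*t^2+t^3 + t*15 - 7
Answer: 3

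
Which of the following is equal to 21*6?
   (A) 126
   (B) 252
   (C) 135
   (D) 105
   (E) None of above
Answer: A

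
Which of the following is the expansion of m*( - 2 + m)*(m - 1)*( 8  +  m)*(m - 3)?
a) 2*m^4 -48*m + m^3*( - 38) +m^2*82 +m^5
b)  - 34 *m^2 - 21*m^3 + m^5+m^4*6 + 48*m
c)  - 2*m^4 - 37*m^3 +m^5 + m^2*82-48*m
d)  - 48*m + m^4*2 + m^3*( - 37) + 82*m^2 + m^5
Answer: d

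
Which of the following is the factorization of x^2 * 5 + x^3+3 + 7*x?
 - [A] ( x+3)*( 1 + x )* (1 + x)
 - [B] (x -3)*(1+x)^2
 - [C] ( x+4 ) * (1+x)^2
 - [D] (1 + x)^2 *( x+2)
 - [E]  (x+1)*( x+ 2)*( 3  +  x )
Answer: A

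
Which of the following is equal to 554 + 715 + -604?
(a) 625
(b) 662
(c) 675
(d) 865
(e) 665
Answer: e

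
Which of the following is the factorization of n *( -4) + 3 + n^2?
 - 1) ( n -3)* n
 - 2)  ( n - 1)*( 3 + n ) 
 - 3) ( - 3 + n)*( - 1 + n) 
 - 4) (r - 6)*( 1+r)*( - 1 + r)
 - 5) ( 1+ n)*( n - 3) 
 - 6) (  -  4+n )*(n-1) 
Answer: 3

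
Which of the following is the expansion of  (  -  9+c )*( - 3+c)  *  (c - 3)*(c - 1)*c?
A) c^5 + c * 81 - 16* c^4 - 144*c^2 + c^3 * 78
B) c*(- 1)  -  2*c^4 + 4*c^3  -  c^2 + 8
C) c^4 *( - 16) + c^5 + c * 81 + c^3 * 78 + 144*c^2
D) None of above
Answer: A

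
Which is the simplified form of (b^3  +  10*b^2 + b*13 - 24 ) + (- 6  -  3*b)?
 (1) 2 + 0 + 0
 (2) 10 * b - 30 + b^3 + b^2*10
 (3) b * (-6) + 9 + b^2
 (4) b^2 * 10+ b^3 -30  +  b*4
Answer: 2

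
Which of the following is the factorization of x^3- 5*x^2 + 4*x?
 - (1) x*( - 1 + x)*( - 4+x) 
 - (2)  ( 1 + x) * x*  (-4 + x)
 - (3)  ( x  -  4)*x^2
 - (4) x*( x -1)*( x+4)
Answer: 1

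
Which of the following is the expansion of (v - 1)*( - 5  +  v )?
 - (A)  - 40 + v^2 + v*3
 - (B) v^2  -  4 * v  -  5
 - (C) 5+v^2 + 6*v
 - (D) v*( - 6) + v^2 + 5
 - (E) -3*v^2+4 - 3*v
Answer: D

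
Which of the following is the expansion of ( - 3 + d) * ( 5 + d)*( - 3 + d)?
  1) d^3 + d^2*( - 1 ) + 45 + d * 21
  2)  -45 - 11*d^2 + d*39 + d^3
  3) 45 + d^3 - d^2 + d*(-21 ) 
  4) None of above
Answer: 3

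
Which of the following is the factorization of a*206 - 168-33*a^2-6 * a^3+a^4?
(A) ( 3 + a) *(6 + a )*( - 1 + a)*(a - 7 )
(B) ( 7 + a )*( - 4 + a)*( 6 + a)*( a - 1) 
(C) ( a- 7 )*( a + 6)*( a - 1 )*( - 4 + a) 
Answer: C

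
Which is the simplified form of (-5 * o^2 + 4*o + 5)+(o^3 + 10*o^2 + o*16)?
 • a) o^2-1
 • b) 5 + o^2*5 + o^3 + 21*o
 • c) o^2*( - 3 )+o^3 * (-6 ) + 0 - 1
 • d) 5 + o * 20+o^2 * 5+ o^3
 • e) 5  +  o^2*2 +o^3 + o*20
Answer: d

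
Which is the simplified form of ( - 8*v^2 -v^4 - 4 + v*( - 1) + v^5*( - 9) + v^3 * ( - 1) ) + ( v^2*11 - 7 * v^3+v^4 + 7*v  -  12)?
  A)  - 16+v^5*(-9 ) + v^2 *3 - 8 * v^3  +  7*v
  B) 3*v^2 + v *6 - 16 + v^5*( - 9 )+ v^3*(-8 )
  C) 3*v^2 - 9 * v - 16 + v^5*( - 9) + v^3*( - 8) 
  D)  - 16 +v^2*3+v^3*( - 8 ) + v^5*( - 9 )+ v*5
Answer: B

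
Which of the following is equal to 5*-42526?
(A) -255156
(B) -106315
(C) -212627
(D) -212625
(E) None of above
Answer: E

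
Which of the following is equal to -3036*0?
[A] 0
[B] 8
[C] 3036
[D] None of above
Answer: A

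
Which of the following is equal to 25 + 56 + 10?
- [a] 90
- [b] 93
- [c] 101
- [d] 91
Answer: d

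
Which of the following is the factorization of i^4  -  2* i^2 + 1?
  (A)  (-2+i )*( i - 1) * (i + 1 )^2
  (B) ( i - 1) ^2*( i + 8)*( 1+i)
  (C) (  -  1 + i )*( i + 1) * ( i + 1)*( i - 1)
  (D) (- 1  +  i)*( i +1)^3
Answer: C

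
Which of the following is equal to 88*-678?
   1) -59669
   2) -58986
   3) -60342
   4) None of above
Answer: 4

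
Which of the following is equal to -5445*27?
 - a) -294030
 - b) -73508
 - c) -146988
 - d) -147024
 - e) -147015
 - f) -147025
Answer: e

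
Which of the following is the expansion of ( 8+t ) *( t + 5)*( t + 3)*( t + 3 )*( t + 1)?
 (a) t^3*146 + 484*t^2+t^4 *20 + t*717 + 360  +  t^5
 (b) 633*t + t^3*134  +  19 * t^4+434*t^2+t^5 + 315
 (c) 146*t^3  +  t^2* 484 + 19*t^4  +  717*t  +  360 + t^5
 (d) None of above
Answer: a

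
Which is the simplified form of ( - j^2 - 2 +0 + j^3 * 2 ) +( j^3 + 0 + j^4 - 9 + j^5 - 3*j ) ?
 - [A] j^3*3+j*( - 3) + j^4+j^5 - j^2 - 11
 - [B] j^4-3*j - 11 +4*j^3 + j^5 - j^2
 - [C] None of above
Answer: A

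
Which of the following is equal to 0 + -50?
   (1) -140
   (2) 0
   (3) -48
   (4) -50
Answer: 4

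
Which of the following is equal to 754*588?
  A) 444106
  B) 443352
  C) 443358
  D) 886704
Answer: B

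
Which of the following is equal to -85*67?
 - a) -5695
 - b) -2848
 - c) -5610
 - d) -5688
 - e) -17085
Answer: a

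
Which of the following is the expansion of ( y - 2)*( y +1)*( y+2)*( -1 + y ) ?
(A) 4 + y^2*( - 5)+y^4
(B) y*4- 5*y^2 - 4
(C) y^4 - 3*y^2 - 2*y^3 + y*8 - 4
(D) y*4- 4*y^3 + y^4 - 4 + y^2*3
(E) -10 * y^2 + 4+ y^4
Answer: A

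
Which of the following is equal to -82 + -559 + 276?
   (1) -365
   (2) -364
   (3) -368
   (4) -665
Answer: 1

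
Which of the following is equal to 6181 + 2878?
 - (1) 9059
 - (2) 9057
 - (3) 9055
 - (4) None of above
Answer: 1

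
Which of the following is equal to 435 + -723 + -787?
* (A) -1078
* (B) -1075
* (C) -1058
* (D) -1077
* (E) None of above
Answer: B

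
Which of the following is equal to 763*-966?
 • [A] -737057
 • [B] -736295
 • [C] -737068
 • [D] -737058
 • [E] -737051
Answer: D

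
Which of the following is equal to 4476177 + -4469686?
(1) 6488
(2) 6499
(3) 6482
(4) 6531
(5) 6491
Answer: 5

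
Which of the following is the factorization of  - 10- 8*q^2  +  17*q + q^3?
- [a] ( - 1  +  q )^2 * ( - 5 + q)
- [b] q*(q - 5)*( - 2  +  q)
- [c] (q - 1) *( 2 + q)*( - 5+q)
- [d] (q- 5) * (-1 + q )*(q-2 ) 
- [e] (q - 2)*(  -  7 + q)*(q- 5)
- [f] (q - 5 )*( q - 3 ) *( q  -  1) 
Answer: d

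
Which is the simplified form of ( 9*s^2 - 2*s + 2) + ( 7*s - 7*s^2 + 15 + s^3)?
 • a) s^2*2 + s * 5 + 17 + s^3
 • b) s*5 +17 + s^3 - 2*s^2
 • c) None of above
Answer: a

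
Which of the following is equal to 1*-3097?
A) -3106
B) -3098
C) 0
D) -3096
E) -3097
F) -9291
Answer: E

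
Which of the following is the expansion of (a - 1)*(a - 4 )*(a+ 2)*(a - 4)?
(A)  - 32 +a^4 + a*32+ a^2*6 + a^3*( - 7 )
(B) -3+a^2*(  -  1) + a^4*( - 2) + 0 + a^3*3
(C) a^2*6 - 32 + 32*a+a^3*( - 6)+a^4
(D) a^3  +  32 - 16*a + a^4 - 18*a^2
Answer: A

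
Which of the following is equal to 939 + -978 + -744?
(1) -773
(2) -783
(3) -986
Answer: 2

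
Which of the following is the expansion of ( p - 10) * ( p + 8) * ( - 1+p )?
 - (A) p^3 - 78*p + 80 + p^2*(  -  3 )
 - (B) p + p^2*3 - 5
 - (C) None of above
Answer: A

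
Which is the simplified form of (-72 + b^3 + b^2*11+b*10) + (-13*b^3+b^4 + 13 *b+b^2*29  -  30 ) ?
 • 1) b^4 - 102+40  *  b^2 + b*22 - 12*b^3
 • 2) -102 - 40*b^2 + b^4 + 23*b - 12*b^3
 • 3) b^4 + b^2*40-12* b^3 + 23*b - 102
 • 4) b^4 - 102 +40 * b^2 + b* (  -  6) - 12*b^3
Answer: 3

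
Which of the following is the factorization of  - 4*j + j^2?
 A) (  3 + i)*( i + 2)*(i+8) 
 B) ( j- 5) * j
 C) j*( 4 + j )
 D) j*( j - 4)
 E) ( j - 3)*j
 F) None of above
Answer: D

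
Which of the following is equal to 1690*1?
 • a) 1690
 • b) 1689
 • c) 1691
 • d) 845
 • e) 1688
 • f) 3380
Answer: a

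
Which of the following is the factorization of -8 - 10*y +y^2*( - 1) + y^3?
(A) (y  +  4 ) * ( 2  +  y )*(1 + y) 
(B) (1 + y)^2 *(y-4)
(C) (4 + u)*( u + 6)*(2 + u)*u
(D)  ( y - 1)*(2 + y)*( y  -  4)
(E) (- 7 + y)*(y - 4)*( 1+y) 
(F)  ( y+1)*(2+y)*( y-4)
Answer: F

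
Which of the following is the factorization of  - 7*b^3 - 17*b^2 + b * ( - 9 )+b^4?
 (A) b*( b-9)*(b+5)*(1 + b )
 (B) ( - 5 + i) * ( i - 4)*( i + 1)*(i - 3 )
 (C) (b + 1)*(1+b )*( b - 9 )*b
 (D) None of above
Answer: C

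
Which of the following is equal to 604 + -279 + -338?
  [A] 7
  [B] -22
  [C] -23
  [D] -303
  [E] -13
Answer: E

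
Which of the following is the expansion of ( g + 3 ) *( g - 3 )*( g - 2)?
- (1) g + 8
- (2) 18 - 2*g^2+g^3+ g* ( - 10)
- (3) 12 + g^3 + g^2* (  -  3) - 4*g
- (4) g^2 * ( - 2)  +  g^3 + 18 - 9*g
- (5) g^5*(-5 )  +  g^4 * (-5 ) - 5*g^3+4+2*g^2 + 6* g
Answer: 4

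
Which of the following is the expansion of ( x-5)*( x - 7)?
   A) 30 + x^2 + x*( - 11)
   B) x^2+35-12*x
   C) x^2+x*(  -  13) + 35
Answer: B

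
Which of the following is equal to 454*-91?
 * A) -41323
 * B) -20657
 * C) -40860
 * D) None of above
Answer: D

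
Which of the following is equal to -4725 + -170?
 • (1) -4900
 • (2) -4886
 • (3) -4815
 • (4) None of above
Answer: 4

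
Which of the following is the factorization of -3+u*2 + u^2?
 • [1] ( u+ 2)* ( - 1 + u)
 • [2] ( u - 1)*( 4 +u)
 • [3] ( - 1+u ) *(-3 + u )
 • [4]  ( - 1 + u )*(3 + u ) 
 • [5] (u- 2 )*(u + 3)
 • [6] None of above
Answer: 4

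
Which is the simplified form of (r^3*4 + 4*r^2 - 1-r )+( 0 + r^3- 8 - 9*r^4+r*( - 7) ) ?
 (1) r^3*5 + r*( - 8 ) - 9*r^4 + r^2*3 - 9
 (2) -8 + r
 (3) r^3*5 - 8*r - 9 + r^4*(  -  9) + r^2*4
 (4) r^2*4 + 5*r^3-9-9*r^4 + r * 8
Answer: 3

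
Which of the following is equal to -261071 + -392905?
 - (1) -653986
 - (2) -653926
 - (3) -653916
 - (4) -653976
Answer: 4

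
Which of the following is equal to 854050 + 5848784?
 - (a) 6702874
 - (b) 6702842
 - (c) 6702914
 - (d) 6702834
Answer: d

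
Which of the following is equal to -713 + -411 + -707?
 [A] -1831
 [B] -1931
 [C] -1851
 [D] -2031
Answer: A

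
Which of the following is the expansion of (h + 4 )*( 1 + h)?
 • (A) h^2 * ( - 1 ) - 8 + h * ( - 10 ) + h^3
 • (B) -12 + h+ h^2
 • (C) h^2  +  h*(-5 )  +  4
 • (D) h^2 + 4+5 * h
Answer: D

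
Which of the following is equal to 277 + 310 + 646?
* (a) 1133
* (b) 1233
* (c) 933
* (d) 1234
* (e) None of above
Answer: b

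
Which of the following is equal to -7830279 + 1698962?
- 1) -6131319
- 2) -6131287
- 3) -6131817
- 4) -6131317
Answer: 4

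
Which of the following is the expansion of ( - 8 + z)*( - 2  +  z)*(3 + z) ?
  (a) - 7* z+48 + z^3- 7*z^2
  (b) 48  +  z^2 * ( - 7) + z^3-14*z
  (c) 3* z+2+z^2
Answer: b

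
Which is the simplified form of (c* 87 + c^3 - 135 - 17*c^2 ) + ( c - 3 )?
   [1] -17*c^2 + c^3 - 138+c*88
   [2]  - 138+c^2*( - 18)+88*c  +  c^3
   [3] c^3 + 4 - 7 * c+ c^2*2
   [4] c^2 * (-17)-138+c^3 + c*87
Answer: 1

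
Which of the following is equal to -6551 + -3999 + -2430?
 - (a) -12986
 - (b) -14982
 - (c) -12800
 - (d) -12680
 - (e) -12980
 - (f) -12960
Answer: e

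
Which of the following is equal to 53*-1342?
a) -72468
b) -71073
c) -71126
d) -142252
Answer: c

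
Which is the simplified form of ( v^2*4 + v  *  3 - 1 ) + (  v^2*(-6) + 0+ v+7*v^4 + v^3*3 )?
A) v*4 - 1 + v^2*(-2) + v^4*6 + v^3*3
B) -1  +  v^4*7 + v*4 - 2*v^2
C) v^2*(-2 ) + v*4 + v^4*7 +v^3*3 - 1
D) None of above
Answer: C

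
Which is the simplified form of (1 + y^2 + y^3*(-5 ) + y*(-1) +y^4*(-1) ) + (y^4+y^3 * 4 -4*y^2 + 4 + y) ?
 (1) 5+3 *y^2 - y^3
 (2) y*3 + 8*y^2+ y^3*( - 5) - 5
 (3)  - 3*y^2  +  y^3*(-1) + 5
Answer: 3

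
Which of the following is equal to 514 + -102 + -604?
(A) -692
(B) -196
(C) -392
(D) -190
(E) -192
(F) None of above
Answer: E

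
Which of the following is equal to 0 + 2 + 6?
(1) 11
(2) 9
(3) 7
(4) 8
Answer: 4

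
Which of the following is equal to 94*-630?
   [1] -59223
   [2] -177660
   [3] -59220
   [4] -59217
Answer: 3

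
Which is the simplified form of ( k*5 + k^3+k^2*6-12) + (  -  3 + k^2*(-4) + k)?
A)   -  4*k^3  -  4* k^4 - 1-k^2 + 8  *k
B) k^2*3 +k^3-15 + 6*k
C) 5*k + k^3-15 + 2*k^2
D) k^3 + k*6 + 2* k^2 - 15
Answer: D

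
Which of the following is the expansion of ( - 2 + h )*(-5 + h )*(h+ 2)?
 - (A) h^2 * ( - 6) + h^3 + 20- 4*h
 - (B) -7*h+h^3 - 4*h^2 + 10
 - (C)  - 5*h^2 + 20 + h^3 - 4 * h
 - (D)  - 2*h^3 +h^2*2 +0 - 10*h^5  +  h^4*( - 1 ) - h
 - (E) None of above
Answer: C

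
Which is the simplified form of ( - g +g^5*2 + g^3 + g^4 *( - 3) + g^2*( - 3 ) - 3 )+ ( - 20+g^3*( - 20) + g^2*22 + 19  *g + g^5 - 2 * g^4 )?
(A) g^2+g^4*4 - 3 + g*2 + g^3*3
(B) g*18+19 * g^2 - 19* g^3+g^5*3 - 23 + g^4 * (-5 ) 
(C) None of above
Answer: B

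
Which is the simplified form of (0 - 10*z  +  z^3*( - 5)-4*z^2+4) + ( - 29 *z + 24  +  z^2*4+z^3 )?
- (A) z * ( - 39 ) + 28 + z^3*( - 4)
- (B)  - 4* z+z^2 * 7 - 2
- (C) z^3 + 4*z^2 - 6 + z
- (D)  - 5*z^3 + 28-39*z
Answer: A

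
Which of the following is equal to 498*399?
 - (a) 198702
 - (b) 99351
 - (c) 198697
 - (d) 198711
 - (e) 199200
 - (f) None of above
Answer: a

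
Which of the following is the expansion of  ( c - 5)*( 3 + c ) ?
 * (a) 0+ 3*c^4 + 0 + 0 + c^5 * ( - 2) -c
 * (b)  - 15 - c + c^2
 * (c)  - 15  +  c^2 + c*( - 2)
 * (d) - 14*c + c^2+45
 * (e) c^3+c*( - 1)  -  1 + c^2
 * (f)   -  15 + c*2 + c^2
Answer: c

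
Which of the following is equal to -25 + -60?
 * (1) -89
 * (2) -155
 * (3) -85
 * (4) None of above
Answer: 3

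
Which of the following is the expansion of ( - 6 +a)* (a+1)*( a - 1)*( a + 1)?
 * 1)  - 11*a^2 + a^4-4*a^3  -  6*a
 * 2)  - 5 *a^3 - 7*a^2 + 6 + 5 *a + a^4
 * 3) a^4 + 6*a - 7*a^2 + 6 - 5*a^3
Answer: 2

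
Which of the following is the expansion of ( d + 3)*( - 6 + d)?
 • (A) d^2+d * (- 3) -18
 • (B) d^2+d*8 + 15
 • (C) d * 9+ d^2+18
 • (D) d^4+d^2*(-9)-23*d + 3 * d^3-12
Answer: A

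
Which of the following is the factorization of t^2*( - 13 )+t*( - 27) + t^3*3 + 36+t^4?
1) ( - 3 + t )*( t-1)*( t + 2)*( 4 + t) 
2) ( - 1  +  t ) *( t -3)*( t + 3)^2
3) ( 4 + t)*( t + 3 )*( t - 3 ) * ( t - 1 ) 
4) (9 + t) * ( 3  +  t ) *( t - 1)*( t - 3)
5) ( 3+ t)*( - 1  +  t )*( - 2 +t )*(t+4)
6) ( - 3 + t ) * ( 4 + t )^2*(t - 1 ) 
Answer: 3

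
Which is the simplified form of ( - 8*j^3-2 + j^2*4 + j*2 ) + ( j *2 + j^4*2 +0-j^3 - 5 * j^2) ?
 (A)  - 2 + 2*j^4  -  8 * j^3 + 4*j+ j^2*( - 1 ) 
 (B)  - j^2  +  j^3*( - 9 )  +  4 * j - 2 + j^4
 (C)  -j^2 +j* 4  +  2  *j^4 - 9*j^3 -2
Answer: C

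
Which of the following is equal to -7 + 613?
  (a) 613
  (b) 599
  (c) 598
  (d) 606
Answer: d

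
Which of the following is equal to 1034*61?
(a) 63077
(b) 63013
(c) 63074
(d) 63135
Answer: c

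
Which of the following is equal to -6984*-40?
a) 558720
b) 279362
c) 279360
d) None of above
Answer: c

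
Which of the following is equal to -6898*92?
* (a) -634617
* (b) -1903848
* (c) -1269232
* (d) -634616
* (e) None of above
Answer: d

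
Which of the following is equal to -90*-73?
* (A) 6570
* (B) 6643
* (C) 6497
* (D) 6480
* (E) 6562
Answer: A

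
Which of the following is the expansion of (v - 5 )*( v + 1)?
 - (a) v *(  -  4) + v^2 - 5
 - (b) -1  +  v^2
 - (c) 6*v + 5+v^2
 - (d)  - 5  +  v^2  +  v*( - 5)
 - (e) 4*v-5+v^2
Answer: a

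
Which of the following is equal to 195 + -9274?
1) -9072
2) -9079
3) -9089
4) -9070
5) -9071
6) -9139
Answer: 2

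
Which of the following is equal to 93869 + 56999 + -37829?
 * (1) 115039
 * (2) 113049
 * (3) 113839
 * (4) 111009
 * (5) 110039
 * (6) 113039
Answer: 6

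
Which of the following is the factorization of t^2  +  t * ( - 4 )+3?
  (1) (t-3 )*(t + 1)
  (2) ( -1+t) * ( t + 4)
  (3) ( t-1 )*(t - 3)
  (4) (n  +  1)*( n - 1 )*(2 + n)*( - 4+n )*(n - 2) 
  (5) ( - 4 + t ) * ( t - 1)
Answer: 3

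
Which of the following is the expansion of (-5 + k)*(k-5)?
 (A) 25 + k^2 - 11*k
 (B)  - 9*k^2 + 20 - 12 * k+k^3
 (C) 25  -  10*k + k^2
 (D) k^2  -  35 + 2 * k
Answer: C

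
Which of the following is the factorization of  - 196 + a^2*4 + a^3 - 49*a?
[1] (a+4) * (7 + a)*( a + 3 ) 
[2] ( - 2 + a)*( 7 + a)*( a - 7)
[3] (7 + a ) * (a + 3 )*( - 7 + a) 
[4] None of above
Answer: 4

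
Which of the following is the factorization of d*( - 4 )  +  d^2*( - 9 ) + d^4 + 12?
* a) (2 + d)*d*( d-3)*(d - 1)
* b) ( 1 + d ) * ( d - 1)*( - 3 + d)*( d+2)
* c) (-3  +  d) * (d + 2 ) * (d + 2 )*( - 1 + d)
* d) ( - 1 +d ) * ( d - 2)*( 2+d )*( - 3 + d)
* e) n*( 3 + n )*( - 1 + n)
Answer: c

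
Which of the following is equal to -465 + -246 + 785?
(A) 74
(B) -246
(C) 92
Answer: A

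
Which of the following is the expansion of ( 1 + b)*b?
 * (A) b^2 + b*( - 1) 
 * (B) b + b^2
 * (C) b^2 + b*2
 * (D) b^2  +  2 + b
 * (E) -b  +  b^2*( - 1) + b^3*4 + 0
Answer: B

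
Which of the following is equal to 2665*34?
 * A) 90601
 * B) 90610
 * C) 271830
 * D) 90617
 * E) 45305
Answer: B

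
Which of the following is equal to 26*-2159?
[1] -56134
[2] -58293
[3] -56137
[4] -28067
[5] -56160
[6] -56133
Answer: 1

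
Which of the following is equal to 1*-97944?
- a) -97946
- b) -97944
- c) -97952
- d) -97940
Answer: b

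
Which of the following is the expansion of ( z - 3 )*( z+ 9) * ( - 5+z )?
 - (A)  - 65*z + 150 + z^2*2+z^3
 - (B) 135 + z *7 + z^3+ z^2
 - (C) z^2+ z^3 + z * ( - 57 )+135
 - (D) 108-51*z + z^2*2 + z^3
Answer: C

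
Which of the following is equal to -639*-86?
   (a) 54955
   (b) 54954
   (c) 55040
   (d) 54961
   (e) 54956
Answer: b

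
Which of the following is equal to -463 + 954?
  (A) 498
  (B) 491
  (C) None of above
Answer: B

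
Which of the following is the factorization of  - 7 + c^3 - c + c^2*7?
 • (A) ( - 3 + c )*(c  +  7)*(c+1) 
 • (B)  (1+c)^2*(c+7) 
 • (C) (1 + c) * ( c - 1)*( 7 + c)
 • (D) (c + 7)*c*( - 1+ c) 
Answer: C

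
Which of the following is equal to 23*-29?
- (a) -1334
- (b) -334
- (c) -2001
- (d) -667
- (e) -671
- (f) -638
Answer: d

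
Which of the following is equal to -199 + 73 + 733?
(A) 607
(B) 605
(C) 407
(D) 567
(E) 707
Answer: A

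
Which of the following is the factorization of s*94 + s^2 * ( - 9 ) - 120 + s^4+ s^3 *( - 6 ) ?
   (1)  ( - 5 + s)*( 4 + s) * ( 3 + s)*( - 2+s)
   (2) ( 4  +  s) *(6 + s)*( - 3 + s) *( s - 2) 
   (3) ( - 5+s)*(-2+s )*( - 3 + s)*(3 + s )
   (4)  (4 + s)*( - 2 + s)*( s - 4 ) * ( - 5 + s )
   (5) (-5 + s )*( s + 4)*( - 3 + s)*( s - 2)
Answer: 5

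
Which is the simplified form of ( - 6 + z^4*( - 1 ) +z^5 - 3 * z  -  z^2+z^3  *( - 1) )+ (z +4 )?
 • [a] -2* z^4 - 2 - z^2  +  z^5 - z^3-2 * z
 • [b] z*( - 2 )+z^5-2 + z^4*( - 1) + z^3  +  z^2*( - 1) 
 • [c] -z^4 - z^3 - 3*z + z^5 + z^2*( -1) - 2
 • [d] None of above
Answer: d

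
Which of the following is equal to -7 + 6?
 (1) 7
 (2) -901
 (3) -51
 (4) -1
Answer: 4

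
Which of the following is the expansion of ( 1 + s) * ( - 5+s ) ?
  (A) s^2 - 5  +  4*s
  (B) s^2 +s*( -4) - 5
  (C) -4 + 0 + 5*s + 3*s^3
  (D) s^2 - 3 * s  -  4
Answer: B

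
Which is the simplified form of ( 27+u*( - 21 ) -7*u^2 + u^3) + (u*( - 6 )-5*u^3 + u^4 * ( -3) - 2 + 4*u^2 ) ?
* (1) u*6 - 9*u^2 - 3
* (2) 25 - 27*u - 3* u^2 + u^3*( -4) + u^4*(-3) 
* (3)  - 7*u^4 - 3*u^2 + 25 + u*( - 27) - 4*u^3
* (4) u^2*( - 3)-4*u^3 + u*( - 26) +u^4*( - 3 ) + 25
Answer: 2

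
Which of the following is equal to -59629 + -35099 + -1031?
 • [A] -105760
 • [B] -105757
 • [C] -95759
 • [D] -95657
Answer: C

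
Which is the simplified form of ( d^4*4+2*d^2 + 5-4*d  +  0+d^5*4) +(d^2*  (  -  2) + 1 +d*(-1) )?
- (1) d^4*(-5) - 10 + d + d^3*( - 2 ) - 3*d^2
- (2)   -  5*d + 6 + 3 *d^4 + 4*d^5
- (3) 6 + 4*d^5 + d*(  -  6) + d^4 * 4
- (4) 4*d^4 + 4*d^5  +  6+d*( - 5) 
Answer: 4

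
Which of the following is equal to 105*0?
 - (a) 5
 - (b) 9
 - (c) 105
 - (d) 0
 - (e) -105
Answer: d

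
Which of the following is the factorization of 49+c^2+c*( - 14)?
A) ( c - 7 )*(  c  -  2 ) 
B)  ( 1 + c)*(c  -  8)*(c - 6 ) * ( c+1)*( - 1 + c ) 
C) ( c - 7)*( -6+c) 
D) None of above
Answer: D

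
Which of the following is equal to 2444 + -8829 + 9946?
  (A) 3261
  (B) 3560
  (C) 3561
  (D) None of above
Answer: C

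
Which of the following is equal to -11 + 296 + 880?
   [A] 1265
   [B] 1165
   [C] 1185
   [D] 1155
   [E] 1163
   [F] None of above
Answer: B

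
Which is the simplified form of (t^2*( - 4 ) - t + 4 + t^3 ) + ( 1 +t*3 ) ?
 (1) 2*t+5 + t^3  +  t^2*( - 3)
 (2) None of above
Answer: 2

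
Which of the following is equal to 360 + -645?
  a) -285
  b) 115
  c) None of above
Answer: a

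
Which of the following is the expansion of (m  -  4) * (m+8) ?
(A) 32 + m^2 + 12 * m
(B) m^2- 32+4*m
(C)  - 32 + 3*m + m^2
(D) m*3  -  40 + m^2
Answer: B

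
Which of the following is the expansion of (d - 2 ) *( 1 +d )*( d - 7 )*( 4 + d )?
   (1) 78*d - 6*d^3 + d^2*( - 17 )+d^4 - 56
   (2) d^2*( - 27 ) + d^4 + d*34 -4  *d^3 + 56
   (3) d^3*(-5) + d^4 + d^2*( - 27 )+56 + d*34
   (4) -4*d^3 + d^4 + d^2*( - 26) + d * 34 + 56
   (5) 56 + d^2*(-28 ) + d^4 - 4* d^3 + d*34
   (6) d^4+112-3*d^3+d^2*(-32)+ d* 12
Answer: 2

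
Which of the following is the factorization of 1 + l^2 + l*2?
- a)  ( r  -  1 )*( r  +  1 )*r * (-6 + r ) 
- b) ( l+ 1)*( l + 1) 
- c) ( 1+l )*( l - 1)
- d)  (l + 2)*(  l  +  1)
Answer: b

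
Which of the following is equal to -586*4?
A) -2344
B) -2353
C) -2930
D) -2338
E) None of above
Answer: A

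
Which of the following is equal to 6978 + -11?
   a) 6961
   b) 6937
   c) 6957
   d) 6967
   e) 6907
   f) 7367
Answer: d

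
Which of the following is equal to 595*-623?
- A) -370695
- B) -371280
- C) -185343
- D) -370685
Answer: D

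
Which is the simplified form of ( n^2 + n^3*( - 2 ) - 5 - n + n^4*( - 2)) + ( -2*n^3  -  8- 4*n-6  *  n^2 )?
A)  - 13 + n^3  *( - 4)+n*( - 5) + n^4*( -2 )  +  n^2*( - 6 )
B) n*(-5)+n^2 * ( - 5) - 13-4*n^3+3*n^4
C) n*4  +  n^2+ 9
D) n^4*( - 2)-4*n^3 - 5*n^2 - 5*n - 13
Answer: D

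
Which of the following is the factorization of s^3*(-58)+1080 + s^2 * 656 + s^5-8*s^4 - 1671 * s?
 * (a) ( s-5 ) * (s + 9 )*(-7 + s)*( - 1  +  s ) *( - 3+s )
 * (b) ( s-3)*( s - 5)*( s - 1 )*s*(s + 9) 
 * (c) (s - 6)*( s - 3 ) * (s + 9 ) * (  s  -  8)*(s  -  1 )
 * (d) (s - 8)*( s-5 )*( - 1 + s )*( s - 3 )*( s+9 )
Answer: d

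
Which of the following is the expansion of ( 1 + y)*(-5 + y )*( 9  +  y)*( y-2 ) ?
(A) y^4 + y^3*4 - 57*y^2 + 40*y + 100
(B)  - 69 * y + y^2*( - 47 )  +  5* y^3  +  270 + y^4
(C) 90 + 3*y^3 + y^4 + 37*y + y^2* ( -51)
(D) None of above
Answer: C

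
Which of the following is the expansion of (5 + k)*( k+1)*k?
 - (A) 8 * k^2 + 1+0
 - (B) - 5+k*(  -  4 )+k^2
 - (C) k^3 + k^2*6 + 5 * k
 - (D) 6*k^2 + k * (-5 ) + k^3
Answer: C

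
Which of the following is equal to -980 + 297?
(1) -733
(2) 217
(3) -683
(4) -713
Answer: 3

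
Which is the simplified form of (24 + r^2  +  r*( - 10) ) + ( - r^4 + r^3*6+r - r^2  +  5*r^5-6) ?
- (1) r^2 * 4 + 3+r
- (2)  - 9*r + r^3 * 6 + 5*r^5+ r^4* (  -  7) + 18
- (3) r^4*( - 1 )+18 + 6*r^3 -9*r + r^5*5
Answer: 3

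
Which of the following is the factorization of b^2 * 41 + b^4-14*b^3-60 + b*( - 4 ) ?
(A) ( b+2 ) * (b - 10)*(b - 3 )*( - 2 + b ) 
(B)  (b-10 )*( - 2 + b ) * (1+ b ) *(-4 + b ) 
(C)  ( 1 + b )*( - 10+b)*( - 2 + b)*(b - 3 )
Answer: C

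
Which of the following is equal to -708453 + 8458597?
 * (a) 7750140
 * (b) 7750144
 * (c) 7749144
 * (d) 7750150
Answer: b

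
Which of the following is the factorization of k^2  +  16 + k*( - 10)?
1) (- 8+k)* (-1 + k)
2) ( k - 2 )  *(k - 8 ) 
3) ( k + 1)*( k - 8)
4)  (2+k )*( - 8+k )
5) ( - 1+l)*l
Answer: 2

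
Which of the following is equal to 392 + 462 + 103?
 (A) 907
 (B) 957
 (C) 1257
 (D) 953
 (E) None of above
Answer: B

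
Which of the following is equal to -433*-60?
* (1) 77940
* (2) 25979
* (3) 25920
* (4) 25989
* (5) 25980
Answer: 5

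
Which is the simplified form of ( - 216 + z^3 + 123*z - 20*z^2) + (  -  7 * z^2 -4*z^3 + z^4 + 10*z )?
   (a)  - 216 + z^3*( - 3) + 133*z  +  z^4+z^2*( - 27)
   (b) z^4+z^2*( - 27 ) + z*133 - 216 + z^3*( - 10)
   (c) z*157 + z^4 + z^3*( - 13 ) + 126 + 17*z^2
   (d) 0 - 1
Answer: a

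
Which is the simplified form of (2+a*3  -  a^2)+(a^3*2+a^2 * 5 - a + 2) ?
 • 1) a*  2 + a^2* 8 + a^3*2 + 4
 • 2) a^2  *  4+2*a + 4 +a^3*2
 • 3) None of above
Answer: 2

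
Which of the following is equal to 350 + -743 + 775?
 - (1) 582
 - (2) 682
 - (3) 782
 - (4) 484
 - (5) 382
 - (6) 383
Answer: 5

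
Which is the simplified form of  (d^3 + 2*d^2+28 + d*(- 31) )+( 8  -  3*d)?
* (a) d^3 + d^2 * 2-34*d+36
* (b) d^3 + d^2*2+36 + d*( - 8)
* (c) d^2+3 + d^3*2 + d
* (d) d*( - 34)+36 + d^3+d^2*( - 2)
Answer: a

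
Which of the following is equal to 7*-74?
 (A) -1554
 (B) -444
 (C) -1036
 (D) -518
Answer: D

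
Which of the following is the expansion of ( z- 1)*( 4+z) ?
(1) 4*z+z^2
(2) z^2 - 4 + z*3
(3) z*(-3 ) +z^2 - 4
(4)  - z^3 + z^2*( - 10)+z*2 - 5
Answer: 2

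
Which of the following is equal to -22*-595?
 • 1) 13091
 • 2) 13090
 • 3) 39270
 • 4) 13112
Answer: 2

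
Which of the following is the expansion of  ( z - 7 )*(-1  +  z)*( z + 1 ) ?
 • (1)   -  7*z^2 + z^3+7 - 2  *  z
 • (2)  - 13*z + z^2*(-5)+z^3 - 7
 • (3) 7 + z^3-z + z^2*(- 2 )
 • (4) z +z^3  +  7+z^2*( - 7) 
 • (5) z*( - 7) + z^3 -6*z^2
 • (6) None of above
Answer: 6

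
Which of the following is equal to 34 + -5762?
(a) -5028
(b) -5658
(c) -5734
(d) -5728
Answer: d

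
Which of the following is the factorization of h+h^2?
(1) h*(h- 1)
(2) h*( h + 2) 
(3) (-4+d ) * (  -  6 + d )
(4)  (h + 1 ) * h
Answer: 4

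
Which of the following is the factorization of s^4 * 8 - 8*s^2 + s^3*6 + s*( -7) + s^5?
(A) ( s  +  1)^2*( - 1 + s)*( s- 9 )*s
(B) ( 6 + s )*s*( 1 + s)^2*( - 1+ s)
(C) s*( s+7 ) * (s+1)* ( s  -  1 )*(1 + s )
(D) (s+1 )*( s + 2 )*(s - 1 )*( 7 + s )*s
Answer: C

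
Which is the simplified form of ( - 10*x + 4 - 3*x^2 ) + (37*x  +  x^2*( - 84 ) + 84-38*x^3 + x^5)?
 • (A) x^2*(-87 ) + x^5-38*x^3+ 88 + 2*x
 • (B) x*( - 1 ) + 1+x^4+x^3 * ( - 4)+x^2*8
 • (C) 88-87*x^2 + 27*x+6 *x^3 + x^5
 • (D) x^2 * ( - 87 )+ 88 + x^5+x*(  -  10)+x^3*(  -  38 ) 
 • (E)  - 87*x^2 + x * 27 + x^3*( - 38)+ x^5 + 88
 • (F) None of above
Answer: E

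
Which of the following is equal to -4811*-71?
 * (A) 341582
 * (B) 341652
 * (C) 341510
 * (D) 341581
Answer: D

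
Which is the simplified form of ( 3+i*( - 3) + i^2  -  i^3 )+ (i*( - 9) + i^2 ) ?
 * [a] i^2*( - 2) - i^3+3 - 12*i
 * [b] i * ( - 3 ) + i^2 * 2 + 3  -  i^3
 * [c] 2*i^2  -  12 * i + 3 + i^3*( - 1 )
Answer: c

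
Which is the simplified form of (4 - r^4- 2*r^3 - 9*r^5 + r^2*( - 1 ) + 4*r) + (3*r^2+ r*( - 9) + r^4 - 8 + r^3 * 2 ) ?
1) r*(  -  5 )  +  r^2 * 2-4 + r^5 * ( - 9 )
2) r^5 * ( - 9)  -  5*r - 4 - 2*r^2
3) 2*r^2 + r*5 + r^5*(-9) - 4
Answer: 1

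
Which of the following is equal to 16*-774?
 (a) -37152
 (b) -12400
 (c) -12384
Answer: c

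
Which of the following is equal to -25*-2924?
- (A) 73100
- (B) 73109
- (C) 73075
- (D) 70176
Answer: A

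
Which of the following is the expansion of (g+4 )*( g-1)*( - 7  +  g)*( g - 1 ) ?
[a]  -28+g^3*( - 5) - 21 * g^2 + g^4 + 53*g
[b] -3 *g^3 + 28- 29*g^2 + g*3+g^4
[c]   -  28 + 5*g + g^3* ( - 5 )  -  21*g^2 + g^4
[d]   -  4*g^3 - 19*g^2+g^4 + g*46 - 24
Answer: a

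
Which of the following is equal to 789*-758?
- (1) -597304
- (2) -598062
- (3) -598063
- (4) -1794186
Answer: 2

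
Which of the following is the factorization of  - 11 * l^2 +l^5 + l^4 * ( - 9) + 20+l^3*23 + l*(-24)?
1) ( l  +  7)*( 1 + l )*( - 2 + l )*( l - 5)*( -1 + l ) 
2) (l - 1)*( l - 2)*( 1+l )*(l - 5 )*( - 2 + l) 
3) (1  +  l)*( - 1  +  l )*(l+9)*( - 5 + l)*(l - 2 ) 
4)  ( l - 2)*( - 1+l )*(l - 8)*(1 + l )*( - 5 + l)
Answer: 2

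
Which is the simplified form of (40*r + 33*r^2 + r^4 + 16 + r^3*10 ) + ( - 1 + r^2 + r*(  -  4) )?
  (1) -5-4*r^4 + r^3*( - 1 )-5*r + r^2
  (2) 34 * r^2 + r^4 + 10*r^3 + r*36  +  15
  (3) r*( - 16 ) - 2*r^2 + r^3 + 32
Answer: 2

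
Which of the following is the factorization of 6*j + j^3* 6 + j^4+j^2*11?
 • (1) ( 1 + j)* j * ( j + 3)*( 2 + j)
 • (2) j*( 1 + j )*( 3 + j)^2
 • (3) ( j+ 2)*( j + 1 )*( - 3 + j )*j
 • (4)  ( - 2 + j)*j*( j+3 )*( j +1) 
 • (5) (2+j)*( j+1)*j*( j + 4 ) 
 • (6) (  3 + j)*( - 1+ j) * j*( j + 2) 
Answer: 1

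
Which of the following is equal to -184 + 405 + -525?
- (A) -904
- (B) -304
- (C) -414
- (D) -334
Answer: B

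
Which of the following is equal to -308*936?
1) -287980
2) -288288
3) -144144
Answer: 2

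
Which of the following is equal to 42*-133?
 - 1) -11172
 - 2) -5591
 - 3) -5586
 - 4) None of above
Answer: 3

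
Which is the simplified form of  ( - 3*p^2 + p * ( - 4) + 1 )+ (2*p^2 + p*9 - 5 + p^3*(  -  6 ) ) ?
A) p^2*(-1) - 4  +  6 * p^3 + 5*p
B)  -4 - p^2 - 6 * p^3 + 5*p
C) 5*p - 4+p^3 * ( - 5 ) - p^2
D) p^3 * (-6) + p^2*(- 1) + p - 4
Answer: B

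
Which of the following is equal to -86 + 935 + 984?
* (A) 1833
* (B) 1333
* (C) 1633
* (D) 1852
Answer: A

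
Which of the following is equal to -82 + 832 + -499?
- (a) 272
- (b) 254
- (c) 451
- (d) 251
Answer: d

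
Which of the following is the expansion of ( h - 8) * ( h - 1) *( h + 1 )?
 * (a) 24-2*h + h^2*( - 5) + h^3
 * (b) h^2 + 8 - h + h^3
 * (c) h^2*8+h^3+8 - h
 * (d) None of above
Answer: d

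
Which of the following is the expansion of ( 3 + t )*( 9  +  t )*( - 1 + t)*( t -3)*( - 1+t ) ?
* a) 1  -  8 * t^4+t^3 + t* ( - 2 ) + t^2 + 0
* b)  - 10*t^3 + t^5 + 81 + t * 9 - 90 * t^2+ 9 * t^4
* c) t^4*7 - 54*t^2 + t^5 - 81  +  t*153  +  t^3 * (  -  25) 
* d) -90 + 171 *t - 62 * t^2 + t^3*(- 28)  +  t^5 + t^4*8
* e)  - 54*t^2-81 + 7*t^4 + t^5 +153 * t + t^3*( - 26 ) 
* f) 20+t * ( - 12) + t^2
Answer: e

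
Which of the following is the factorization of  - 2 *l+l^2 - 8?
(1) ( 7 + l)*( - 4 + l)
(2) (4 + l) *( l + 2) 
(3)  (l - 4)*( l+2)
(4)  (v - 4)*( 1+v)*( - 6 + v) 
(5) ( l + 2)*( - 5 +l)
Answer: 3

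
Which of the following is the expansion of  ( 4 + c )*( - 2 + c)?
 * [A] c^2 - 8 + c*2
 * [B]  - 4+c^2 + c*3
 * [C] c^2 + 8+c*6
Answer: A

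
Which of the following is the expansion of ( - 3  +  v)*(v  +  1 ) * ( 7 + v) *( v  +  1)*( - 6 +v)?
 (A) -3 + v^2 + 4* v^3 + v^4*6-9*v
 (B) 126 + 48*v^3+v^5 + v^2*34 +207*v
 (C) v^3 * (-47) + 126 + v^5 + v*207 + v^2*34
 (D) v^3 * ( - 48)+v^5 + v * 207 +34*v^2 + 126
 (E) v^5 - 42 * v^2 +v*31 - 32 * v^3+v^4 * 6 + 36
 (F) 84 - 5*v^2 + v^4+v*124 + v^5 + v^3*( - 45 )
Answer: D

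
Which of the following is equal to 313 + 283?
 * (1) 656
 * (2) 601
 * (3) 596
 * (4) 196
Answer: 3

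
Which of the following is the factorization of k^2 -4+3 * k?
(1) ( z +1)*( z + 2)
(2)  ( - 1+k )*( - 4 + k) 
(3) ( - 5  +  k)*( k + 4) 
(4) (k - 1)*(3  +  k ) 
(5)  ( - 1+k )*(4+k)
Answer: 5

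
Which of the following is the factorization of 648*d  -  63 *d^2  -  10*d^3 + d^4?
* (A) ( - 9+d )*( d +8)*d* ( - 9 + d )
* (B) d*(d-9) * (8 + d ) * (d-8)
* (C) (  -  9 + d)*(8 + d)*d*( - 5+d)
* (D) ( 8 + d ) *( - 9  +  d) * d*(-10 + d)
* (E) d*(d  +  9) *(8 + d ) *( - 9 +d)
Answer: A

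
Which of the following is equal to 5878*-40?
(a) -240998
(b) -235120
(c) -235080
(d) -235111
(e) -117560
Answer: b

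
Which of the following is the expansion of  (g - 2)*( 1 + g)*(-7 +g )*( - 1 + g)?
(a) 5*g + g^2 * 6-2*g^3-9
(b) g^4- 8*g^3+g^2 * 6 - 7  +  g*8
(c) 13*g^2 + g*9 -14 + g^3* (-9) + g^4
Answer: c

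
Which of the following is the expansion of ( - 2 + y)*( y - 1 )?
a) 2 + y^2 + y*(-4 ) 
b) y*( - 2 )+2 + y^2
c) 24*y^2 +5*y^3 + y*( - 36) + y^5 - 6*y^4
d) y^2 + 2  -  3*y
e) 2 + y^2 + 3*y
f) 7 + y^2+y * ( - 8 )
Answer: d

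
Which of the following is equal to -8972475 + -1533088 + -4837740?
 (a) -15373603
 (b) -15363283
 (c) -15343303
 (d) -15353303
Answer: c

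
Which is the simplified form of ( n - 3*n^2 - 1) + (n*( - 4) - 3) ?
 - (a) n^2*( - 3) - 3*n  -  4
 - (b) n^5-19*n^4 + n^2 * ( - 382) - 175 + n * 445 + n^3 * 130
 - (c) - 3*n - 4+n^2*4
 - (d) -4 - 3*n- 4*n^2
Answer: a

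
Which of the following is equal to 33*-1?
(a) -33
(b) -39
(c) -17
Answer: a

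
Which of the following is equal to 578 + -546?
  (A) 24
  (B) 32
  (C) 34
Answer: B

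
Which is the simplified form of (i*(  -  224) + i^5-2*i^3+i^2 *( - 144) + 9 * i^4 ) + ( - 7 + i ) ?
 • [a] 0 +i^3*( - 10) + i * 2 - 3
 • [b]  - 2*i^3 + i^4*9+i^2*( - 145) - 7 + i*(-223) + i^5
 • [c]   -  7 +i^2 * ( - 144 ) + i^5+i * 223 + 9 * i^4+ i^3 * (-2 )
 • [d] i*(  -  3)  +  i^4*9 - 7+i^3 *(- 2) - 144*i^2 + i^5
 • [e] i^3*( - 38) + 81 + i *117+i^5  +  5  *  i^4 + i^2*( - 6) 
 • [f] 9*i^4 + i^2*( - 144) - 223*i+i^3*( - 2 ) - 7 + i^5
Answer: f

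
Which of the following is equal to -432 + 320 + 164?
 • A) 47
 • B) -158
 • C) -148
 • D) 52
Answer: D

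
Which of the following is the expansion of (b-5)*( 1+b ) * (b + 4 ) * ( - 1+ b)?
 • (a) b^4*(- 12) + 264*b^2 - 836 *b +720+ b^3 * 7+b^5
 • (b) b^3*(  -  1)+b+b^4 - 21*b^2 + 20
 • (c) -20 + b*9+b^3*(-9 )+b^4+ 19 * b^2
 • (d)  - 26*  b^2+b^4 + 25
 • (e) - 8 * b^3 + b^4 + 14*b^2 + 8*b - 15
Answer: b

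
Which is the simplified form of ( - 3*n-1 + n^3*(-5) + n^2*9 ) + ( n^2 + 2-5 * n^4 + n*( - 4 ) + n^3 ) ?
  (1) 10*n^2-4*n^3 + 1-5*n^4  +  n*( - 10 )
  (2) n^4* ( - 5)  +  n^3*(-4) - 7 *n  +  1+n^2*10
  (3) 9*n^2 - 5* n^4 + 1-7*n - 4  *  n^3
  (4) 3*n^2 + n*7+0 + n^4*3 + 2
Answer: 2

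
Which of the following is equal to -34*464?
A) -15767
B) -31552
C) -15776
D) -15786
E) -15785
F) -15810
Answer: C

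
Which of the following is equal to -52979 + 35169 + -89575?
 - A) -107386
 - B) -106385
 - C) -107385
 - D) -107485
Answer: C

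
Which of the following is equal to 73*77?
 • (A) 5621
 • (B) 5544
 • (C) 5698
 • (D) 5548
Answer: A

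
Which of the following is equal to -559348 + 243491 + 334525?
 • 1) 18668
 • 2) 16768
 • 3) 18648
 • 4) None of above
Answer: 1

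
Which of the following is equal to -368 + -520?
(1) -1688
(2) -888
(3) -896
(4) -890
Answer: 2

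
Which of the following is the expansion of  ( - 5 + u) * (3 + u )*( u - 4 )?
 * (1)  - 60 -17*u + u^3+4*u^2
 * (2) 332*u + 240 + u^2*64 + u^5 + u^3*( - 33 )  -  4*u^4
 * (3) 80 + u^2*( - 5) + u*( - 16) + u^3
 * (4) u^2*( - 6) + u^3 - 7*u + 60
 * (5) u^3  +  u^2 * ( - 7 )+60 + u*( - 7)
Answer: 4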